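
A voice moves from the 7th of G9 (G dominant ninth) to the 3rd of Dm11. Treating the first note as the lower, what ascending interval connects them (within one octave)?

perfect unison

The 7th of G9 (G dominant ninth) is F; the 3rd of Dm11 is F.
From F to F is 0 semitones, exactly the perfect unison.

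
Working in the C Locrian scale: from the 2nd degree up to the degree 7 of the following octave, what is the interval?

major thirteenth

Spelling the C Locrian scale: C Db Eb F Gb Ab Bb.
The 2nd degree is Db and the degree 7 (up an octave) is Bb.
From Db to Bb is 21 semitones, exactly the major thirteenth.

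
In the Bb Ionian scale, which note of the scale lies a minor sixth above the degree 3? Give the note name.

The scale is Bb C D Eb F G A.
The degree 3 is D; a minor sixth above that is Bb — scale degree 1.

Bb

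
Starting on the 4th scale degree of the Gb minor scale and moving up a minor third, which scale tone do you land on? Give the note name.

The scale is Gb Ab Bbb Cb Db Ebb Fb.
The 4th scale degree is Cb; a minor third above that is Ebb — scale degree 6.

Ebb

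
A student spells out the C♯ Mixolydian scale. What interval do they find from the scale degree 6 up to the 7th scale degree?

Spelling the C♯ Mixolydian scale: C♯ D♯ E♯ F♯ G♯ A♯ B.
That puts A♯ below B.
A♯ up to B is 1 semitone, a half step narrower than a major second, so the interval is minor.

minor 2nd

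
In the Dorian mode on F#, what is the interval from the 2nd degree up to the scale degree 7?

minor sixth

Spelling the Dorian mode on F#: F# G# A B C# D# E.
The 2nd degree is G# and the 7th scale degree is E.
6 letter names make it a sixth; at 8 semitones (a half step narrower than major) the quality is minor.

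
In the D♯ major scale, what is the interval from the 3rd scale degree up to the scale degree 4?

minor second

D♯ major: D♯ E♯ F𝄪 G♯ A♯ B♯ C𝄪.
3rd scale degree = F𝄪; degree 4 = G♯.
From F𝄪 to G♯: 1 semitone over a second = minor.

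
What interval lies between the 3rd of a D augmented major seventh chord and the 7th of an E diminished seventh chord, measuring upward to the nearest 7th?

d6

D augmented major seventh has F# as its 3rd, and E diminished seventh has Db as its 7th.
6 letter names make it a sixth; at 7 semitones (a whole step narrower than major) the quality is diminished.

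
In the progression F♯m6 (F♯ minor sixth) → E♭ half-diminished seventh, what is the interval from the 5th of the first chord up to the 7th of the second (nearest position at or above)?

diminished second

F♯m6 (F♯ minor sixth) has C♯ as its 5th, and E♭ half-diminished seventh has D♭ as its 7th.
From C♯ to D♭: 0 semitones over a second = diminished.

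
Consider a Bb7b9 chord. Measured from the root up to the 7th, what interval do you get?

minor seventh

Bb dominant seventh flat nine: Bb-D-F-Ab-Cb.
Root = Bb; 7th = Ab.
From Bb to Ab: 10 semitones over a seventh = minor.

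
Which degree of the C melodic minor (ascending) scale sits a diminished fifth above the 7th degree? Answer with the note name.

F

The scale is C D E♭ F G A B.
The 7th degree is B; a diminished fifth above that is F — scale degree 4.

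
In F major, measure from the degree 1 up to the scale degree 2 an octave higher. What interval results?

The scale runs F G A Bb C D E.
So we need the interval from F up to G.
Counting 9 letters and 14 half steps from F gives a major ninth.

major ninth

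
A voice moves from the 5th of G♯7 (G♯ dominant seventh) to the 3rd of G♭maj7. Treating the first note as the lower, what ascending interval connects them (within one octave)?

diminished sixth

The 5th of G♯7 (G♯ dominant seventh) is D♯; the 3rd of G♭maj7 is B♭.
6 letter names make it a sixth; at 7 semitones (a whole step narrower than major) the quality is diminished.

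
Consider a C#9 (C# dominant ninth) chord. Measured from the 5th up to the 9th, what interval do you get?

perfect 5th

C#9: C#–E#–G#–B–D#.
5th = G#; 9th = D#.
From G# to D# is 7 semitones, exactly the perfect fifth.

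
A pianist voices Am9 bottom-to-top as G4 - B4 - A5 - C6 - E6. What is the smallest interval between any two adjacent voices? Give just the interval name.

minor 3rd

Adjacent intervals: G4→B4 = major third; B4→A5 = minor seventh; A5→C6 = minor third; C6→E6 = major third.
The smallest is A5 to C6, a minor third (3 semitones).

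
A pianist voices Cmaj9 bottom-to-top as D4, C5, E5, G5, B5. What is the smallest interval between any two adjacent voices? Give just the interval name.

Adjacent intervals: D4→C5 = minor seventh; C5→E5 = major third; E5→G5 = minor third; G5→B5 = major third.
The smallest is E5 to G5, a minor third (3 semitones).

minor third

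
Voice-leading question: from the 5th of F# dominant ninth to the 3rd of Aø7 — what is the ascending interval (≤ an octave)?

The 5th of F# dominant ninth is C#; the 3rd of Aø7 is C.
C# up to C is 11 semitones, a half step narrower than a perfect octave, so the interval is diminished.

d8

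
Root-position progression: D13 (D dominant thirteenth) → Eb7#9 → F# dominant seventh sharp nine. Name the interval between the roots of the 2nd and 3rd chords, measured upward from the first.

The roots are Eb and F#.
2 letter names make it a second; at 3 semitones (a half step wider than major) the quality is augmented.

augmented 2nd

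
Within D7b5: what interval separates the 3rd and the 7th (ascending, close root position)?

d5

D7b5 is spelled D-F#-Ab-C.
That puts F# below C.
F# up to C is 6 semitones, a half step narrower than a perfect fifth, so the interval is diminished.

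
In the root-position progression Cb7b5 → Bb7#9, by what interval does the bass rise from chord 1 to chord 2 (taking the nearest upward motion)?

major seventh

The roots are Cb and Bb.
Counting 7 letters and 11 half steps from Cb gives a major seventh.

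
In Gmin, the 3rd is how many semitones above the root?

Spelling the chord: G Bb D.
G to Bb is a minor third: 3 semitones.

3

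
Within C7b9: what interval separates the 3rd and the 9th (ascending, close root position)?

C7b9: C, E, G, Bb, Db.
That puts E below Db.
7 letter names make it a seventh; at 9 semitones (a whole step narrower than major) the quality is diminished.

diminished seventh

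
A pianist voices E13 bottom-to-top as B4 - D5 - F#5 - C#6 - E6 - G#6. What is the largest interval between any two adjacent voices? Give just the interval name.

P5

Adjacent intervals: B4→D5 = minor third; D5→F#5 = major third; F#5→C#6 = perfect fifth; C#6→E6 = minor third; E6→G#6 = major third.
The largest is F#5 to C#6, a perfect fifth (7 semitones).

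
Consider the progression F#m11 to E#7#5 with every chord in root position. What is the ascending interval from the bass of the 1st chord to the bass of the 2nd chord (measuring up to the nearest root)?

M7

The roots are F# and E#.
Counting 7 letters and 11 half steps from F# gives a major seventh.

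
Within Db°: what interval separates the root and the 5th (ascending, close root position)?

Spelling the chord: Db–Fb–Abb.
That puts Db below Abb.
Db up to Abb is 6 semitones, a half step narrower than a perfect fifth, so the interval is diminished.

diminished fifth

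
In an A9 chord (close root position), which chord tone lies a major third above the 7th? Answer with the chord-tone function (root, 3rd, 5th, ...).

A9 is spelled A–C♯–E–G–B.
The 7th is G. A major third above G is B.
B is the chord's 9th.

9th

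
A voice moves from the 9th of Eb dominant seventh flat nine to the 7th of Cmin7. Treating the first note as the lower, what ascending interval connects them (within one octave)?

Eb dominant seventh flat nine has Fb as its 9th, and Cmin7 has Bb as its 7th.
4 letter names make it a fourth; at 6 semitones (a half step wider than perfect) the quality is augmented.

augmented fourth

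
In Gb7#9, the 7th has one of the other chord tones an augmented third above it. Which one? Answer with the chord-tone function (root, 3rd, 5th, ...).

9th

Gb7#9 is spelled Gb, Bb, Db, Fb, A.
The 7th is Fb. An augmented third above Fb is A.
A is the chord's 9th.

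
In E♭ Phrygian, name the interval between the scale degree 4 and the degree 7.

The scale runs E♭ F♭ G♭ A♭ B♭ C♭ D♭.
The scale degree 4 is A♭ and the 7th degree is D♭.
From A♭ to D♭ is 5 semitones, exactly the perfect fourth.

perfect 4th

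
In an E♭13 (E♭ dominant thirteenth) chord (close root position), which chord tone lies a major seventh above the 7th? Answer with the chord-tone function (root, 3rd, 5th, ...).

13th

The chord tones of E♭13 (E♭ dominant thirteenth) are E♭ G B♭ D♭ F C.
The 7th is D♭. A major seventh above D♭ is C.
C is the chord's 13th.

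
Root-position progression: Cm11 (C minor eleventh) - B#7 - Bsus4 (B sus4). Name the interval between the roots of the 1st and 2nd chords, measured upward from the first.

The roots are C and B#.
7 letter names make it a seventh; at 12 semitones (a half step wider than major) the quality is augmented.

augmented seventh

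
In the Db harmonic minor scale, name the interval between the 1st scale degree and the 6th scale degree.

minor sixth

The scale runs Db Eb Fb Gb Ab Bbb C.
That puts Db below Bbb.
From Db to Bbb: 8 semitones over a sixth = minor.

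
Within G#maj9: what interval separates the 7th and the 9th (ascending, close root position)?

Spelling the chord: G# B# D# F## A#.
7th = F##; 9th = A#.
From F## to A#: 3 semitones over a third = minor.

minor third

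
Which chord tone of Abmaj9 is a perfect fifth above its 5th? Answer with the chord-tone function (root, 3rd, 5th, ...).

9th

The chord tones of Abmaj9 (Ab major ninth) are Ab C Eb G Bb.
The 5th is Eb. A perfect fifth above Eb is Bb.
Bb is the chord's 9th.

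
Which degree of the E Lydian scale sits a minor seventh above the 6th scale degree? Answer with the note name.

B

The scale is E F♯ G♯ A♯ B C♯ D♯.
The 6th scale degree is C♯; a minor seventh above that is B — scale degree 5.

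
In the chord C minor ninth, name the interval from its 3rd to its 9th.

The chord tones of Cmin9 are C-Eb-G-Bb-D.
So we need the interval from Eb up to D.
Counting 7 letters and 11 half steps from Eb gives a major seventh.

major seventh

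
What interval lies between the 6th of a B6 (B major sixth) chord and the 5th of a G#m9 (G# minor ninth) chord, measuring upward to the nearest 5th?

The 6th of B6 (B major sixth) is G#; the 5th of G#m9 (G# minor ninth) is D#.
Counting 5 letters and 7 half steps from G# gives a perfect fifth.

perfect fifth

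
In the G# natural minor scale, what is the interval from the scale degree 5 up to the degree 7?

Spelling the G# natural minor scale: G# A# B C# D# E F#.
So we need the interval from D# up to F#.
3 letter names make it a third; at 3 semitones (a half step narrower than major) the quality is minor.

minor third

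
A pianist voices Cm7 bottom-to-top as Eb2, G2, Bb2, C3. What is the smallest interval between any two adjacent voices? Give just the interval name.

major 2nd

Adjacent intervals: Eb2→G2 = major third; G2→Bb2 = minor third; Bb2→C3 = major second.
The smallest is Bb2 to C3, a major second (2 semitones).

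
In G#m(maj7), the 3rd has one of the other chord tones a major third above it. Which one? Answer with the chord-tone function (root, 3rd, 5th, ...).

5th

G# minor-major seventh: G#, B, D#, F##.
The 3rd is B. A major third above B is D#.
D# is the chord's 5th.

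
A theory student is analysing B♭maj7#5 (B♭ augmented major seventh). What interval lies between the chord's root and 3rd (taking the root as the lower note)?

B♭maj7#5: B♭–D–F♯–A.
That puts B♭ below D.
Counting 3 letters and 4 half steps from B♭ gives a major third.

major third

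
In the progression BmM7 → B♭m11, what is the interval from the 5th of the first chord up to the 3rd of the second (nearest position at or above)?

diminished sixth

BmM7 has F♯ as its 5th, and B♭m11 has D♭ as its 3rd.
F♯ up to D♭ is 7 semitones, a whole step narrower than a major sixth, so the interval is diminished.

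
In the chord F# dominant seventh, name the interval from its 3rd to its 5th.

F#7 (F# dominant seventh): F#, A#, C#, E.
So we need the interval from A# up to C#.
3 letter names make it a third; at 3 semitones (a half step narrower than major) the quality is minor.

minor third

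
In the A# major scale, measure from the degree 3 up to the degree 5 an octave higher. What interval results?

minor tenth

Spelling the A# major scale: A# B# C## D# E# F## G##.
Degree 3 = C##; scale degree 5 (up an octave) = E#.
From C## to E#: 15 semitones over a tenth = minor.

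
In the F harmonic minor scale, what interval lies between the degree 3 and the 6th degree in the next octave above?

The scale runs F G Ab Bb C Db E.
That puts Ab below Db.
Ab up to Db spans 11 letter names and 17 semitones — a perfect eleventh.

perfect eleventh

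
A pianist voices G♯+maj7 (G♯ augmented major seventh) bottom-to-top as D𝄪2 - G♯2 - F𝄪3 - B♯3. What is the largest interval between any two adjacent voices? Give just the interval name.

M7

Adjacent intervals: D𝄪2→G♯2 = diminished fourth; G♯2→F𝄪3 = major seventh; F𝄪3→B♯3 = perfect fourth.
The largest is G♯2 to F𝄪3, a major seventh (11 semitones).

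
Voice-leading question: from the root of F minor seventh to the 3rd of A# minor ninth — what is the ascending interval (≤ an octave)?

The root of F minor seventh is F; the 3rd of A# minor ninth is C#.
From F to C#: 8 semitones over a fifth = augmented.

augmented fifth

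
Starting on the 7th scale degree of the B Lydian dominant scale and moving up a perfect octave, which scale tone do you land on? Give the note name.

The scale is B C# D# E# F# G# A.
The 7th scale degree is A; a perfect octave above that is A — scale degree 7.

A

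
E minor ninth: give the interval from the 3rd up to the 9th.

Em9 is spelled E, G, B, D, F#.
That puts G below F#.
G up to F# spans 7 letter names and 11 semitones — a major seventh.

M7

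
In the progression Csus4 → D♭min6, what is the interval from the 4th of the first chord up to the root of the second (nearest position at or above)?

Csus4 has F as its 4th, and D♭min6 has D♭ as its root.
From F to D♭: 8 semitones over a sixth = minor.

m6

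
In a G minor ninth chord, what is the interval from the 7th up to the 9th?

M3

The chord tones of Gmin9 are G Bb D F A.
So we need the interval from F up to A.
From F to A is 4 semitones, exactly the major third.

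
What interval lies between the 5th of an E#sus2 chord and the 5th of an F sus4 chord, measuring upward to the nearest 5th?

E#sus2 has B# as its 5th, and F sus4 has C as its 5th.
2 letter names make it a second; at 0 semitones (a whole step narrower than major) the quality is diminished.

diminished 2nd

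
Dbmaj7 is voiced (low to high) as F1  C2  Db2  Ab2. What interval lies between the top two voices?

perfect fifth

Those voices are Db2 and Ab2.
Counting 5 letters and 7 half steps from Db gives a perfect fifth.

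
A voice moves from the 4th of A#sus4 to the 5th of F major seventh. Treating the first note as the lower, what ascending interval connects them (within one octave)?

diminished seventh

A#sus4 has D# as its 4th, and F major seventh has C as its 5th.
D# up to C is 9 semitones, a whole step narrower than a major seventh, so the interval is diminished.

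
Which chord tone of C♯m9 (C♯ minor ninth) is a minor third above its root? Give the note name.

E

The chord tones of C♯ minor ninth are C♯ E G♯ B D♯.
The root is C♯. A minor third above C♯ is E.
E is the chord's 3rd.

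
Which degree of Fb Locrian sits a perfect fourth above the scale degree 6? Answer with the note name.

Gbb

The scale is Fb Gbb Abb Bbb Cbb Dbb Ebb.
The scale degree 6 is Dbb; a perfect fourth above that is Gbb — scale degree 2.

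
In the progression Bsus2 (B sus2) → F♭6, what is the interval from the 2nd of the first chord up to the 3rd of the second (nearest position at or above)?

Bsus2 (B sus2) has C♯ as its 2nd, and F♭6 has A♭ as its 3rd.
6 letter names make it a sixth; at 7 semitones (a whole step narrower than major) the quality is diminished.

diminished 6th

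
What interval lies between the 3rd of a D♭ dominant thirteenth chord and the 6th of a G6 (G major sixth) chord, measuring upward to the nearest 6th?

D♭ dominant thirteenth has F as its 3rd, and G6 (G major sixth) has E as its 6th.
Counting 7 letters and 11 half steps from F gives a major seventh.

major 7th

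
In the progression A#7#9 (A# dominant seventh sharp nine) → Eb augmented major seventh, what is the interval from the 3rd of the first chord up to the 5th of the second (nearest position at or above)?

A#7#9 (A# dominant seventh sharp nine) has C## as its 3rd, and Eb augmented major seventh has B as its 5th.
7 letter names make it a seventh; at 9 semitones (a whole step narrower than major) the quality is diminished.

diminished 7th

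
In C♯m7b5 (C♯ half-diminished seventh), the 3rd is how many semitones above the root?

The chord tones of C♯m7b5 are C♯ E G B.
C♯ to E is a minor third: 3 semitones.

3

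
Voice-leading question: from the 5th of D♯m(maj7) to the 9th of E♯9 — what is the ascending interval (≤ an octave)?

major 6th

D♯m(maj7) has A♯ as its 5th, and E♯9 has F𝄪 as its 9th.
Counting 6 letters and 9 half steps from A♯ gives a major sixth.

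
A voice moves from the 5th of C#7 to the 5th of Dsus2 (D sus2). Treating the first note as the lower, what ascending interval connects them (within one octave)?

minor second

The 5th of C#7 is G#; the 5th of Dsus2 (D sus2) is A.
From G# to A: 1 semitone over a second = minor.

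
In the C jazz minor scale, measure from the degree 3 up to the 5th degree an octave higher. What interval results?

M10

C melodic minor: C D E♭ F G A B.
Degree 3 = E♭; 5th scale degree (up an octave) = G.
E♭ up to G spans 10 letter names and 16 semitones — a major tenth.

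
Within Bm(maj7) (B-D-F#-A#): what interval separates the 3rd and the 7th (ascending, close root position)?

So we need the interval from D up to A#.
From D to A#: 8 semitones over a fifth = augmented.

augmented fifth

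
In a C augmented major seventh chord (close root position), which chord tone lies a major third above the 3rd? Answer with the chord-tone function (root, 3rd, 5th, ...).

5th

The chord tones of C+maj7 (C augmented major seventh) are C, E, G♯, B.
The 3rd is E. A major third above E is G♯.
G♯ is the chord's 5th.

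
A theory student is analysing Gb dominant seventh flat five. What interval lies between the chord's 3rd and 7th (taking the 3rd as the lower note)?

Gb7b5 is spelled Gb, Bb, Dbb, Fb.
So we need the interval from Bb up to Fb.
From Bb to Fb: 6 semitones over a fifth = diminished.

diminished fifth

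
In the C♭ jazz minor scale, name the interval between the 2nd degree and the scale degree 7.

M6

C♭ melodic minor: C♭ D♭ E𝄫 F♭ G♭ A♭ B♭.
2nd degree = D♭; degree 7 = B♭.
D♭ up to B♭ spans 6 letter names and 9 semitones — a major sixth.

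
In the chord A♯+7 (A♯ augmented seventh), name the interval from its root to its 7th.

A♯+7 is spelled A♯ C𝄪 E𝄪 G♯.
That puts A♯ below G♯.
A♯ up to G♯ is 10 semitones, a half step narrower than a major seventh, so the interval is minor.

minor seventh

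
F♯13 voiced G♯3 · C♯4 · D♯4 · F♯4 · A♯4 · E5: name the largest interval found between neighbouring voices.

Adjacent intervals: G♯3→C♯4 = perfect fourth; C♯4→D♯4 = major second; D♯4→F♯4 = minor third; F♯4→A♯4 = major third; A♯4→E5 = diminished fifth.
The largest is A♯4 to E5, a diminished fifth (6 semitones).

d5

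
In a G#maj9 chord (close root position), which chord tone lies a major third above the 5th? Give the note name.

Spelling the chord: G# B# D# F## A#.
The 5th is D#. A major third above D# is F##.
F## is the chord's 7th.

F##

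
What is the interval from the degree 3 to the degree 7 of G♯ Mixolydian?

diminished fifth

Spelling G♯ Mixolydian: G♯ A♯ B♯ C♯ D♯ E♯ F♯.
The degree 3 is B♯ and the 7th degree is F♯.
B♯ up to F♯ is 6 semitones, a half step narrower than a perfect fifth, so the interval is diminished.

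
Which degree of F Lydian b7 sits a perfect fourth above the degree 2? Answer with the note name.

The scale is F G A B C D E♭.
The degree 2 is G; a perfect fourth above that is C — scale degree 5.

C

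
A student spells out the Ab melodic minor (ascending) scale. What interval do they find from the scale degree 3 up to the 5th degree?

Spelling the Ab melodic minor (ascending) scale: Ab Bb Cb Db Eb F G.
The scale degree 3 is Cb and the scale degree 5 is Eb.
Cb up to Eb spans 3 letter names and 4 semitones — a major third.

major third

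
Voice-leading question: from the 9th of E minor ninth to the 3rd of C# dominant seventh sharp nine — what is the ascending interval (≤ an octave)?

M7

The 9th of E minor ninth is F#; the 3rd of C# dominant seventh sharp nine is E#.
F# up to E# spans 7 letter names and 11 semitones — a major seventh.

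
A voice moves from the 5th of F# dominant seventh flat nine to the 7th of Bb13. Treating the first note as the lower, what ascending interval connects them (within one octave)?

diminished sixth

The 5th of F# dominant seventh flat nine is C#; the 7th of Bb13 is Ab.
From C# to Ab: 7 semitones over a sixth = diminished.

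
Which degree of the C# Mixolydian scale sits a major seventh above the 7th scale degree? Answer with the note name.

The scale is C# D# E# F# G# A# B.
The 7th scale degree is B; a major seventh above that is A# — scale degree 6.

A#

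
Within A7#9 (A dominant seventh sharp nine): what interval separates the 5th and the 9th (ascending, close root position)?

A dominant seventh sharp nine: A, C#, E, G, B#.
So we need the interval from E up to B#.
5 letter names make it a fifth; at 8 semitones (a half step wider than perfect) the quality is augmented.

augmented fifth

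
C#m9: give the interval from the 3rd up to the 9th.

C#m9 (C# minor ninth): C#–E–G#–B–D#.
That puts E below D#.
Counting 7 letters and 11 half steps from E gives a major seventh.

major seventh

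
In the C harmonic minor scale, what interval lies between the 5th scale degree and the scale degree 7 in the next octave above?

C harmonic minor: C D Eb F G Ab B.
So we need the interval from G up to B.
From G to B is 16 semitones, exactly the major tenth.

major tenth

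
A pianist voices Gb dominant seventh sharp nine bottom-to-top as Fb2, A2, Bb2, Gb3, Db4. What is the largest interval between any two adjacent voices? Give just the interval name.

Adjacent intervals: Fb2→A2 = augmented third; A2→Bb2 = minor second; Bb2→Gb3 = minor sixth; Gb3→Db4 = perfect fifth.
The largest is Bb2 to Gb3, a minor sixth (8 semitones).

minor 6th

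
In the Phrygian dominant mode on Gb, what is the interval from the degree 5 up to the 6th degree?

Spelling the Phrygian dominant mode on Gb: Gb Abb Bb Cb Db Ebb Fb.
So we need the interval from Db up to Ebb.
2 letter names make it a second; at 1 semitone (a half step narrower than major) the quality is minor.

minor second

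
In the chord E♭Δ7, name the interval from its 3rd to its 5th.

The chord tones of E♭maj7 are E♭, G, B♭, D.
The 3rd is G and the 5th is B♭.
G up to B♭ is 3 semitones, a half step narrower than a major third, so the interval is minor.

minor third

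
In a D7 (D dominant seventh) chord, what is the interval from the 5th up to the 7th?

m3

D7 is spelled D–F♯–A–C.
5th = A; 7th = C.
A up to C is 3 semitones, a half step narrower than a major third, so the interval is minor.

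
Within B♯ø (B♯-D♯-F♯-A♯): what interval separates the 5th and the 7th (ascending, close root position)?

major third

5th = F♯; 7th = A♯.
From F♯ to A♯ is 4 semitones, exactly the major third.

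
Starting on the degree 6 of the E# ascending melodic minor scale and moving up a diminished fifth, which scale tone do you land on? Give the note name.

The scale is E# F## G# A# B# C## D##.
The degree 6 is C##; a diminished fifth above that is G# — scale degree 3.

G#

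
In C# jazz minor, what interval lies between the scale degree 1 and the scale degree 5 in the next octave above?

perfect twelfth

C# melodic minor: C# D# E F# G# A# B#.
Scale degree 1 = C#; scale degree 5 (up an octave) = G#.
From C# to G# is 19 semitones, exactly the perfect twelfth.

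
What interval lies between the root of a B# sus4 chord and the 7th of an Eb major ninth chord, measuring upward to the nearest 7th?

diminished third

The root of B# sus4 is B#; the 7th of Eb major ninth is D.
From B# to D: 2 semitones over a third = diminished.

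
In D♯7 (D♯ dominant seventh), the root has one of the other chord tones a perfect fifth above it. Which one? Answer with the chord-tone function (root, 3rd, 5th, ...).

Spelling the chord: D♯–F𝄪–A♯–C♯.
The root is D♯. A perfect fifth above D♯ is A♯.
A♯ is the chord's 5th.

5th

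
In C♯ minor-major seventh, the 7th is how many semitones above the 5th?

The chord tones of C♯ minor-major seventh are C♯, E, G♯, B♯.
G♯ to B♯ is a major third: 4 semitones.

4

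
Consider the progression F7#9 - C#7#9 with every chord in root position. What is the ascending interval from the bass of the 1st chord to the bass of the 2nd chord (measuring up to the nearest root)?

A5

The roots are F and C#.
5 letter names make it a fifth; at 8 semitones (a half step wider than perfect) the quality is augmented.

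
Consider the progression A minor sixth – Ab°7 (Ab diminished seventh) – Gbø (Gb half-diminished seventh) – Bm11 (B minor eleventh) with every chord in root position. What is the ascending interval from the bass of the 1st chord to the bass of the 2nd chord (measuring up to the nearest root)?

diminished 8th

The roots are A and Ab.
8 letter names make it an octave; at 11 semitones (a half step narrower than perfect) the quality is diminished.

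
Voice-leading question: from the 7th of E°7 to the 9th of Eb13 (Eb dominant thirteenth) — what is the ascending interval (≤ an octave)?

major third

The 7th of E°7 is Db; the 9th of Eb13 (Eb dominant thirteenth) is F.
From Db to F is 4 semitones, exactly the major third.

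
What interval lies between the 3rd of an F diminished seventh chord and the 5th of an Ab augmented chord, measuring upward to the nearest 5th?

The 3rd of F diminished seventh is Ab; the 5th of Ab augmented is E.
5 letter names make it a fifth; at 8 semitones (a half step wider than perfect) the quality is augmented.

augmented 5th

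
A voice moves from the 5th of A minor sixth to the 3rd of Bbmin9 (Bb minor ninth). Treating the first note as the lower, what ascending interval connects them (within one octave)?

diminished seventh

A minor sixth has E as its 5th, and Bbmin9 (Bb minor ninth) has Db as its 3rd.
From E to Db: 9 semitones over a seventh = diminished.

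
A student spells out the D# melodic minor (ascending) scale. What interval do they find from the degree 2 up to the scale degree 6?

The scale runs D# E# F# G# A# B# C##.
Degree 2 = E#; scale degree 6 = B#.
Counting 5 letters and 7 half steps from E# gives a perfect fifth.

perfect 5th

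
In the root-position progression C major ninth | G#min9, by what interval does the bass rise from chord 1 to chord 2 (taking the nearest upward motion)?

augmented fifth

The roots are C and G#.
5 letter names make it a fifth; at 8 semitones (a half step wider than perfect) the quality is augmented.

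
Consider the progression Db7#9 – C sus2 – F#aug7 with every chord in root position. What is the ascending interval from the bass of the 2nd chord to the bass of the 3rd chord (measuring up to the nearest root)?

augmented fourth

The roots are C and F#.
4 letter names make it a fourth; at 6 semitones (a half step wider than perfect) the quality is augmented.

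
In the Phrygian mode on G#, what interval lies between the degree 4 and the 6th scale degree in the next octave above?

minor tenth

The scale runs G# A B C# D# E F#.
So we need the interval from C# up to E.
10 letter names make it a tenth; at 15 semitones (a half step narrower than major) the quality is minor.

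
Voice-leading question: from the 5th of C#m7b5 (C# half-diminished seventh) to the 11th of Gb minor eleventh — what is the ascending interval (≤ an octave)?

The 5th of C#m7b5 (C# half-diminished seventh) is G; the 11th of Gb minor eleventh is Cb.
G up to Cb is 4 semitones, a half step narrower than a perfect fourth, so the interval is diminished.

diminished 4th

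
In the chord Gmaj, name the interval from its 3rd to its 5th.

The chord tones of G major are G, B, D.
That puts B below D.
From B to D: 3 semitones over a third = minor.

minor 3rd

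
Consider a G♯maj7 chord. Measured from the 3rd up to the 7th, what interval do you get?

perfect fifth

The chord tones of G♯M7 are G♯, B♯, D♯, F𝄪.
3rd = B♯; 7th = F𝄪.
Counting 5 letters and 7 half steps from B♯ gives a perfect fifth.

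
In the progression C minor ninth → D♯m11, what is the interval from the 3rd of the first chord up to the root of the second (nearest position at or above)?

C minor ninth has E♭ as its 3rd, and D♯m11 has D♯ as its root.
7 letter names make it a seventh; at 12 semitones (a half step wider than major) the quality is augmented.

augmented 7th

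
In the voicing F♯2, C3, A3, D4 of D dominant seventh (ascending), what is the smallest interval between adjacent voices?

perfect 4th

Adjacent intervals: F♯2→C3 = diminished fifth; C3→A3 = major sixth; A3→D4 = perfect fourth.
The smallest is A3 to D4, a perfect fourth (5 semitones).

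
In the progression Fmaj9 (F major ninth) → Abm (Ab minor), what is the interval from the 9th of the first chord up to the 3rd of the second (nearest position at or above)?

Fmaj9 (F major ninth) has G as its 9th, and Abm (Ab minor) has Cb as its 3rd.
4 letter names make it a fourth; at 4 semitones (a half step narrower than perfect) the quality is diminished.

diminished fourth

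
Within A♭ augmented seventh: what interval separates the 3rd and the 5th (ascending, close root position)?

Spelling the chord: A♭-C-E-G♭.
That puts C below E.
Counting 3 letters and 4 half steps from C gives a major third.

major third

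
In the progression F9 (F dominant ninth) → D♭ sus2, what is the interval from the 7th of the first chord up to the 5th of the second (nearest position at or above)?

F9 (F dominant ninth) has E♭ as its 7th, and D♭ sus2 has A♭ as its 5th.
From E♭ to A♭ is 5 semitones, exactly the perfect fourth.

P4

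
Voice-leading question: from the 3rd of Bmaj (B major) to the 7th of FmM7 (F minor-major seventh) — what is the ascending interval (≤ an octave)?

The 3rd of Bmaj (B major) is D#; the 7th of FmM7 (F minor-major seventh) is E.
2 letter names make it a second; at 1 semitone (a half step narrower than major) the quality is minor.

m2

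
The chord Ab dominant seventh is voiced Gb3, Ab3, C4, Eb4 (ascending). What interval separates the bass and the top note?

major sixth

The outer voices are Gb3 and Eb4.
From Gb to Eb is 9 semitones, exactly the major sixth.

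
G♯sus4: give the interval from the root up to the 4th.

The chord tones of G♯sus4 (G♯ sus4) are G♯-C♯-D♯.
The root is G♯ and the 4th is C♯.
G♯ up to C♯ spans 4 letter names and 5 semitones — a perfect fourth.

perfect fourth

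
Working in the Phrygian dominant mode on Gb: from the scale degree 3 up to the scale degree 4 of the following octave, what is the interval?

Spelling the Phrygian dominant mode on Gb: Gb Abb Bb Cb Db Ebb Fb.
So we need the interval from Bb up to Cb.
Bb up to Cb is 13 semitones, a half step narrower than a major ninth, so the interval is minor.

minor 9th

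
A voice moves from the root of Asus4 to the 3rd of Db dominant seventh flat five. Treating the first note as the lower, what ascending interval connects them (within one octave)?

Asus4 has A as its root, and Db dominant seventh flat five has F as its 3rd.
6 letter names make it a sixth; at 8 semitones (a half step narrower than major) the quality is minor.

minor sixth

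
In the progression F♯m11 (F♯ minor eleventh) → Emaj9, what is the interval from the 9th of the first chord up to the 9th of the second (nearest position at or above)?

The 9th of F♯m11 (F♯ minor eleventh) is G♯; the 9th of Emaj9 is F♯.
From G♯ to F♯: 10 semitones over a seventh = minor.

m7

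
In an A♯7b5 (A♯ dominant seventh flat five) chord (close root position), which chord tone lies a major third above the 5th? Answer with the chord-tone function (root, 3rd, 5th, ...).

The chord tones of A♯ dominant seventh flat five are A♯, C𝄪, E, G♯.
The 5th is E. A major third above E is G♯.
G♯ is the chord's 7th.

7th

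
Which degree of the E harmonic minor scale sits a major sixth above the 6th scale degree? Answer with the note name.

A

The scale is E F# G A B C D#.
The 6th scale degree is C; a major sixth above that is A — scale degree 4.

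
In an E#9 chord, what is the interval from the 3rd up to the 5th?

E#9 (E# dominant ninth): E# G## B# D# F##.
That puts G## below B#.
G## up to B# is 3 semitones, a half step narrower than a major third, so the interval is minor.

minor third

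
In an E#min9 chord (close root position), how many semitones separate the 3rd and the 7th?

7

Spelling the chord: E#, G#, B#, D#, F##.
G# to D# is a perfect fifth: 7 semitones.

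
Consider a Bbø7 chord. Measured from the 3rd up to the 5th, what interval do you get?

Spelling the chord: Bb–Db–Fb–Ab.
The 3rd is Db and the 5th is Fb.
Db up to Fb is 3 semitones, a half step narrower than a major third, so the interval is minor.

minor third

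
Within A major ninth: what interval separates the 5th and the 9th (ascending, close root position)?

P5

Spelling the chord: A, C#, E, G#, B.
The 5th is E and the 9th is B.
E up to B spans 5 letter names and 7 semitones — a perfect fifth.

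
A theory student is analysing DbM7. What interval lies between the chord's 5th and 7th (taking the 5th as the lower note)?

The chord tones of Db major seventh are Db–F–Ab–C.
The 5th is Ab and the 7th is C.
Ab up to C spans 3 letter names and 4 semitones — a major third.

major third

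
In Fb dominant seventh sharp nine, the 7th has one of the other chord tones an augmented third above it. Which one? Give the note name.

Fb7#9 is spelled Fb–Ab–Cb–Ebb–G.
The 7th is Ebb. An augmented third above Ebb is G.
G is the chord's 9th.

G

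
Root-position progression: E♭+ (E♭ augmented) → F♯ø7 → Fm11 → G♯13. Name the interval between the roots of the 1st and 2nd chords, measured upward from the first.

augmented second

The roots are E♭ and F♯.
E♭ up to F♯ is 3 semitones, a half step wider than a major second, so the interval is augmented.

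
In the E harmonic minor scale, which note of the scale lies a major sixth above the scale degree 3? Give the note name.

E

The scale is E F# G A B C D#.
The scale degree 3 is G; a major sixth above that is E — scale degree 1.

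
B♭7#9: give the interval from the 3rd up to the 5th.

minor 3rd

The chord tones of B♭7#9 are B♭, D, F, A♭, C♯.
So we need the interval from D up to F.
From D to F: 3 semitones over a third = minor.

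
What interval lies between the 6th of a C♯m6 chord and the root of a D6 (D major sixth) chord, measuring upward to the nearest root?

C♯m6 has A♯ as its 6th, and D6 (D major sixth) has D as its root.
4 letter names make it a fourth; at 4 semitones (a half step narrower than perfect) the quality is diminished.

diminished fourth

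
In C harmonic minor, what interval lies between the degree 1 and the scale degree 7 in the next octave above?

The scale runs C D Eb F G Ab B.
The degree 1 is C and the 7th degree (up an octave) is B.
From C to B is 23 semitones, exactly the major fourteenth.

M14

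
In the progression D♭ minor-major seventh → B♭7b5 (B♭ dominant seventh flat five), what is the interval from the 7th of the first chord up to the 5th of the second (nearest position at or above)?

D♭ minor-major seventh has C as its 7th, and B♭7b5 (B♭ dominant seventh flat five) has F♭ as its 5th.
C up to F♭ is 4 semitones, a half step narrower than a perfect fourth, so the interval is diminished.

diminished fourth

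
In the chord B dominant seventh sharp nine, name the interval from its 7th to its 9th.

augmented third

Spelling the chord: B-D#-F#-A-C##.
So we need the interval from A up to C##.
3 letter names make it a third; at 5 semitones (a half step wider than major) the quality is augmented.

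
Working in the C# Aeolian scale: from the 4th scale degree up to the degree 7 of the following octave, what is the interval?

perfect eleventh

The scale runs C# D# E F# G# A B.
4th scale degree = F#; scale degree 7 (up an octave) = B.
F# up to B spans 11 letter names and 17 semitones — a perfect eleventh.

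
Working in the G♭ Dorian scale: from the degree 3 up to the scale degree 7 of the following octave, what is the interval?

Spelling the G♭ Dorian scale: G♭ A♭ B𝄫 C♭ D♭ E♭ F♭.
That puts B𝄫 below F♭.
From B𝄫 to F♭ is 19 semitones, exactly the perfect twelfth.

perfect twelfth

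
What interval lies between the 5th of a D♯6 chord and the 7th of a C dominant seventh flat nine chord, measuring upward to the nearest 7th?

The 5th of D♯6 is A♯; the 7th of C dominant seventh flat nine is B♭.
2 letter names make it a second; at 0 semitones (a whole step narrower than major) the quality is diminished.

diminished 2nd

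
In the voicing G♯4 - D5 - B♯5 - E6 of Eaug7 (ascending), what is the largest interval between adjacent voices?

A6

Adjacent intervals: G♯4→D5 = diminished fifth; D5→B♯5 = augmented sixth; B♯5→E6 = diminished fourth.
The largest is D5 to B♯5, an augmented sixth (10 semitones).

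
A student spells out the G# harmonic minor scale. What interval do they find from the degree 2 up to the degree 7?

The scale runs G# A# B C# D# E F##.
So we need the interval from A# up to F##.
A# up to F## spans 6 letter names and 9 semitones — a major sixth.

major sixth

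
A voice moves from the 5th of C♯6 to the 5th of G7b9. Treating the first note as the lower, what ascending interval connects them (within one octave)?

diminished fifth

C♯6 has G♯ as its 5th, and G7b9 has D as its 5th.
From G♯ to D: 6 semitones over a fifth = diminished.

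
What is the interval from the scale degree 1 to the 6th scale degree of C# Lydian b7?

C# lydian dominant: C# D# E# F## G# A# B.
The scale degree 1 is C# and the 6th scale degree is A#.
Counting 6 letters and 9 half steps from C# gives a major sixth.

major sixth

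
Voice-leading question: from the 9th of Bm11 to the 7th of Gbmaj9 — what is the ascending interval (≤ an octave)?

d4

Bm11 has C# as its 9th, and Gbmaj9 has F as its 7th.
From C# to F: 4 semitones over a fourth = diminished.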